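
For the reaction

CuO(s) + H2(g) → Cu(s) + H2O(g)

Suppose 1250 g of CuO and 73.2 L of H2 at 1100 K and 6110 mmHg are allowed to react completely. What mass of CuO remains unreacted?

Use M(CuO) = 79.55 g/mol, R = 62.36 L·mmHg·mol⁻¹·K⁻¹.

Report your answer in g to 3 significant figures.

731 g

n(CuO) = 1250 / 79.55 = 15.71 mol
n(H2) = PV/RT = (6110 × 73.2) / (62.36 × 1100) = 6.520 mol
For 15.71 mol CuO, stoichiometry requires (1/1) × 15.71 = 15.71 mol H2; 6.520 mol is available, so H2 is limiting.
n(CuO) consumed = (1/1) × 6.520 = 6.520 mol; remaining = 15.71 − 6.520 = 9.190 mol
m(CuO) = 9.190 × 79.55 = 731.1 g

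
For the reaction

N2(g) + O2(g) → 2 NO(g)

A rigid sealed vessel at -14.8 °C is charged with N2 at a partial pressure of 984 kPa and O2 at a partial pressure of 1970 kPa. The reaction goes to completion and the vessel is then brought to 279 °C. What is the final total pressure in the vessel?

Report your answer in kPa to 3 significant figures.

At constant V, partial pressures at -14.8 °C are proportional to moles, so apply stoichiometry directly to pressures.
P(O2) required for 984 kPa of N2 = (1/1) × 984 = 984.0 kPa; available 1970 kPa, so N2 is limiting.
P(O2) remaining = 1970 − (1/1) × 984 = 986.0 kPa
P(gaseous products) = (2)/1 × 984 = 1968 kPa
P_total at -14.8 °C = 986.0 + 1968 = 2954 kPa
Scaling to 279 °C: P = 2954 × 552.15/258.35 = 6313 kPa

6310 kPa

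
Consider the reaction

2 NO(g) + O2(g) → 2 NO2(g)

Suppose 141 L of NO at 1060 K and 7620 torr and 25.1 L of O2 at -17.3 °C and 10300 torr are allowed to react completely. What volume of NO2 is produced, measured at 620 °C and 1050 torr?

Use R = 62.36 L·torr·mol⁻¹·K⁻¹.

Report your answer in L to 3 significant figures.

n(NO) = PV/RT = (7620 × 141) / (62.36 × 1060) = 16.25 mol
n(O2) = PV/RT = (10300 × 25.1) / (62.36 × 255.85) = 16.20 mol
For 16.25 mol NO, stoichiometry requires (1/2) × 16.25 = 8.125 mol O2; 16.20 mol is available, so NO is limiting.
n(NO2) = (2/2) × 16.25 = 16.25 mol
V(NO2) = nRT/P = 16.25 × 62.36 × 893.15 / 1050 = 862.0 L

862 L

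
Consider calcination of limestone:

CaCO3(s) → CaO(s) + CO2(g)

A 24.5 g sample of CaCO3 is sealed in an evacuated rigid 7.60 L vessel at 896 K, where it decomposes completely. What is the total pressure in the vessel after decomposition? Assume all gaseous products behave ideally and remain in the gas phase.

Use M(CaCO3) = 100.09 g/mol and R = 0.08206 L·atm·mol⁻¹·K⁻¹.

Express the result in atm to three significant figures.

n(CaCO3) = 24.5 / 100.09 = 0.2448 mol
n(gas produced) = (1/1) × 0.2448 = 0.2448 mol
P = nRT/V = 0.2448 × 0.08206 × 896 / 7.60 = 2.368 atm

2.37 atm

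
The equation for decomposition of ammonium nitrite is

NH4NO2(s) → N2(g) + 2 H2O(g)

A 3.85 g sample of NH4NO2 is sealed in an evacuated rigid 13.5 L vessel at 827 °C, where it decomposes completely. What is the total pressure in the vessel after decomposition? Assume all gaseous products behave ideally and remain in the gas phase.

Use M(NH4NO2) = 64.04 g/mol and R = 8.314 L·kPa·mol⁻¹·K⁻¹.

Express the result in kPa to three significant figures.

n(NH4NO2) = 3.85 / 64.04 = 0.06012 mol
n(gas produced) = (3/1) × 0.06012 = 0.1804 mol
P = nRT/V = 0.1804 × 8.314 × 1100.15 / 13.5 = 122.2 kPa

122 kPa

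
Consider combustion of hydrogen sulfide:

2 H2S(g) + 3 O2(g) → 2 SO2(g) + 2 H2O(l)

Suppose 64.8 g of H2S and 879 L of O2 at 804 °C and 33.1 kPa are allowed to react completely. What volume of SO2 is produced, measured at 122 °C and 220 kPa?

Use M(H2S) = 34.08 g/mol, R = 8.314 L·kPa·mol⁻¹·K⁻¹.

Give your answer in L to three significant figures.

28.4 L

n(H2S) = 64.8 / 34.08 = 1.901 mol
n(O2) = PV/RT = (33.1 × 879) / (8.314 × 1077.15) = 3.249 mol
For 1.901 mol H2S, stoichiometry requires (3/2) × 1.901 = 2.852 mol O2; 3.249 mol is available, so H2S is limiting.
n(SO2) = (2/2) × 1.901 = 1.901 mol
V(SO2) = nRT/P = 1.901 × 8.314 × 395.15 / 220 = 28.39 L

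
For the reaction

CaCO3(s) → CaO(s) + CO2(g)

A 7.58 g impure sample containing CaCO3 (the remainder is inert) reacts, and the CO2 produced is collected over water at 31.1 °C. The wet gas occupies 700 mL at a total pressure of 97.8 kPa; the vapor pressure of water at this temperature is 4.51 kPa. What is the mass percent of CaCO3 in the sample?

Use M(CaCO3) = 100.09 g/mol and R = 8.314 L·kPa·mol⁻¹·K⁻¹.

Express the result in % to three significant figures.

34.1 %

P(CO2) = 97.8 − 4.51 = 93.29 kPa
n(CO2) = PV/RT = (93.29 × 0.7000) / (8.314 × 304.25) = 0.02582 mol
n(CaCO3) = (1/1) × 0.02582 = 0.02582 mol
m(CaCO3) = 0.02582 × 100.09 = 2.584 g
%CaCO3 = 2.584 / 7.58 × 100 = 34.09%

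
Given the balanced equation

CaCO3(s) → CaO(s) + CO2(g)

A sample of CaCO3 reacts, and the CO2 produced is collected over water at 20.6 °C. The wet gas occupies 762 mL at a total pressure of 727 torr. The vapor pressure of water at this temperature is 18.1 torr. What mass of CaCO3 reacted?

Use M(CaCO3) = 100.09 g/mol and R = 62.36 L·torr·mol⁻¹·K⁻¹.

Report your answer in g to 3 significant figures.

P(CO2) = 727 − 18.1 = 708.9 torr
n(CO2) = PV/RT = (708.9 × 0.7620) / (62.36 × 293.75) = 0.02949 mol
n(CaCO3) = (1/1) × 0.02949 = 0.02949 mol
m(CaCO3) = 0.02949 × 100.09 = 2.952 g

2.95 g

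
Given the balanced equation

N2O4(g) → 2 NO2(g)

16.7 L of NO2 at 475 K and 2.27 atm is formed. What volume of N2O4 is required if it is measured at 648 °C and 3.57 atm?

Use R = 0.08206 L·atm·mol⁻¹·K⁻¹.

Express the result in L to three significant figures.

n(NO2) = PV/RT = (2.27 × 16.7) / (0.08206 × 475) = 0.9726 mol
n(N2O4) = (1/2) × 0.9726 = 0.4863 mol
V = nRT/P = 0.4863 × 0.08206 × 921.15 / 3.57 = 10.30 L

10.3 L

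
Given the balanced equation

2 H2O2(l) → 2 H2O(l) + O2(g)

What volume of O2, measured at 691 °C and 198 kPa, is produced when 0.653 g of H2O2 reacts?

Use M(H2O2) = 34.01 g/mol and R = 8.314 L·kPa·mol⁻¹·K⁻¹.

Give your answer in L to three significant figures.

n(H2O2) = 0.6530 / 34.01 = 0.01920 mol
n(O2) = (1/2) × 0.01920 = 0.009600 mol
V = nRT/P = 0.009600 × 8.314 × 964.15 / 198 = 0.3887 L

0.389 L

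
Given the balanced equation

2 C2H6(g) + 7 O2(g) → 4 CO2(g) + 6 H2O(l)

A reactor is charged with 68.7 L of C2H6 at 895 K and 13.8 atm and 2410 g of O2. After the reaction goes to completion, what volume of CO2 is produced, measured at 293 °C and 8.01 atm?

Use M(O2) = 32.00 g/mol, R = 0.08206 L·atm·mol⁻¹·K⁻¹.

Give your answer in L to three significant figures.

150 L

n(C2H6) = PV/RT = (13.8 × 68.7) / (0.08206 × 895) = 12.91 mol
n(O2) = 2410 / 32.00 = 75.31 mol
For 12.91 mol C2H6, stoichiometry requires (7/2) × 12.91 = 45.19 mol O2; 75.31 mol is available, so C2H6 is limiting.
n(CO2) = (4/2) × 12.91 = 25.82 mol
V(CO2) = nRT/P = 25.82 × 0.08206 × 566.15 / 8.01 = 149.8 L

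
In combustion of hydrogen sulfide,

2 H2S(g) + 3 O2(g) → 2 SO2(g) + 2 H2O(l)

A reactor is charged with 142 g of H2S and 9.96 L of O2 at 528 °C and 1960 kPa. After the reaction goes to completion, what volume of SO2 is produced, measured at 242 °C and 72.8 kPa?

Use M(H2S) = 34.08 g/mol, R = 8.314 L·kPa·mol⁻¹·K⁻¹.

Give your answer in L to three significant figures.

n(H2S) = 142 / 34.08 = 4.167 mol
n(O2) = PV/RT = (1960 × 9.96) / (8.314 × 801.15) = 2.931 mol
For 4.167 mol H2S, stoichiometry requires (3/2) × 4.167 = 6.250 mol O2; 2.931 mol is available, so O2 is limiting.
n(SO2) = (2/3) × 2.931 = 1.954 mol
V(SO2) = nRT/P = 1.954 × 8.314 × 515.15 / 72.8 = 115.0 L

115 L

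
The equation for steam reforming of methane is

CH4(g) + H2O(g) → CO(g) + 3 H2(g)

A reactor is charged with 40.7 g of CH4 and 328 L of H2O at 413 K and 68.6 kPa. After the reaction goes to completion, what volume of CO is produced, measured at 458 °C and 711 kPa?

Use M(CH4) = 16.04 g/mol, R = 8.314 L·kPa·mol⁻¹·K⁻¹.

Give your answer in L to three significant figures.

n(CH4) = 40.7 / 16.04 = 2.537 mol
n(H2O) = PV/RT = (68.6 × 328) / (8.314 × 413) = 6.553 mol
For 2.537 mol CH4, stoichiometry requires (1/1) × 2.537 = 2.537 mol H2O; 6.553 mol is available, so CH4 is limiting.
n(CO) = (1/1) × 2.537 = 2.537 mol
V(CO) = nRT/P = 2.537 × 8.314 × 731.15 / 711 = 21.69 L

21.7 L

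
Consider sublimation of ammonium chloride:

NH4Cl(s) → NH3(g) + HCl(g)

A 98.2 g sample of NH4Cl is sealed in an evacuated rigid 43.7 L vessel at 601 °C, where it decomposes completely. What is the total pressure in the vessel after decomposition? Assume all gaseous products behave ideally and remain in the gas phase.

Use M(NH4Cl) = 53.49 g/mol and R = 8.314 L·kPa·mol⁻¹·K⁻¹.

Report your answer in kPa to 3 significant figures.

n(NH4Cl) = 98.2 / 53.49 = 1.836 mol
n(gas produced) = (2/1) × 1.836 = 3.672 mol
P = nRT/V = 3.672 × 8.314 × 874.15 / 43.7 = 610.7 kPa

611 kPa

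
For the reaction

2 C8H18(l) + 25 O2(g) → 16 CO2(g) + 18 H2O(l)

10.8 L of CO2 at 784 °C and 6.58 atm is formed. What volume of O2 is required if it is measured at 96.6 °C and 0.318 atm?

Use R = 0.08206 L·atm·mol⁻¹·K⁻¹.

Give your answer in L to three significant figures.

122 L

n(CO2) = PV/RT = (6.58 × 10.8) / (0.08206 × 1057.15) = 0.8192 mol
n(O2) = (25/16) × 0.8192 = 1.280 mol
V = nRT/P = 1.280 × 0.08206 × 369.75 / 0.318 = 122.1 L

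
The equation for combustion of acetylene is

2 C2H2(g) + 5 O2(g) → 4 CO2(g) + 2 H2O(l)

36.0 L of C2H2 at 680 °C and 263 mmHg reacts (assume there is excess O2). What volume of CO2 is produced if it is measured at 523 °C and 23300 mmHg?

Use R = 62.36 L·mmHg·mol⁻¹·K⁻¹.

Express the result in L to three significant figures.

0.679 L

n(C2H2) = PV/RT = (263 × 36.0) / (62.36 × 953.15) = 0.1593 mol
n(CO2) = (4/2) × 0.1593 = 0.3186 mol
V = nRT/P = 0.3186 × 62.36 × 796.15 / 23300 = 0.6789 L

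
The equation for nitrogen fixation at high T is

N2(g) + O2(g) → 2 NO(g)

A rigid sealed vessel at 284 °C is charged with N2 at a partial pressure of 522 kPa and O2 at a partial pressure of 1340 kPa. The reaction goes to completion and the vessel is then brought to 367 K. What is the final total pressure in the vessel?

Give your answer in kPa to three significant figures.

Because the vessel is rigid and T is held at 284 °C, work the stoichiometry in partial pressures (P_i = n_iRT/V).
P(O2) required for 522 kPa of N2 = (1/1) × 522 = 522.0 kPa; available 1340 kPa, so N2 is limiting.
P(O2) remaining = 1340 − (1/1) × 522 = 818.0 kPa
P(gaseous products) = (2)/1 × 522 = 1044 kPa
P_total at 284 °C = 818.0 + 1044 = 1862 kPa
Scaling to 367 K: P = 1862 × 367/557.15 = 1227 kPa

1230 kPa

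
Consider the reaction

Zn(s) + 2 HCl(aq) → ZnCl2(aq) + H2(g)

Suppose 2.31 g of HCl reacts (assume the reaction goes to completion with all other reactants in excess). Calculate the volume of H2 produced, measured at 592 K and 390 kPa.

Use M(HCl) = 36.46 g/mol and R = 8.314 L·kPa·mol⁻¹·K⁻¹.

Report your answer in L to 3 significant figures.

0.400 L

n(HCl) = 2.310 / 36.46 = 0.06336 mol
n(H2) = (1/2) × 0.06336 = 0.03168 mol
V = nRT/P = 0.03168 × 8.314 × 592 / 390 = 0.3998 L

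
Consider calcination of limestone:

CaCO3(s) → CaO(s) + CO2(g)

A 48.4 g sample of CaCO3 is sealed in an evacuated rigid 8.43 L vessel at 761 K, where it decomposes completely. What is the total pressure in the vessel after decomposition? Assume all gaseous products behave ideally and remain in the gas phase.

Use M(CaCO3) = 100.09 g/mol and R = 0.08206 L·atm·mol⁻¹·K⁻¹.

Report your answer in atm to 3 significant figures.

3.58 atm

n(CaCO3) = 48.4 / 100.09 = 0.4836 mol
n(gas produced) = (1/1) × 0.4836 = 0.4836 mol
P = nRT/V = 0.4836 × 0.08206 × 761 / 8.43 = 3.582 atm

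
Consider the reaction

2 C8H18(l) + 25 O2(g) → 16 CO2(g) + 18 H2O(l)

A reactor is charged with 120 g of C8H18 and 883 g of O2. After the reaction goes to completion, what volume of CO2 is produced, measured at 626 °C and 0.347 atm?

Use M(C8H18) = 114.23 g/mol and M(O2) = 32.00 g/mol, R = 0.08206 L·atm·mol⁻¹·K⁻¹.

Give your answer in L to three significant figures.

n(C8H18) = 120 / 114.23 = 1.051 mol
n(O2) = 883 / 32.00 = 27.59 mol
For 1.051 mol C8H18, stoichiometry requires (25/2) × 1.051 = 13.14 mol O2; 27.59 mol is available, so C8H18 is limiting.
n(CO2) = (16/2) × 1.051 = 8.408 mol
V(CO2) = nRT/P = 8.408 × 0.08206 × 899.15 / 0.347 = 1788 L

1790 L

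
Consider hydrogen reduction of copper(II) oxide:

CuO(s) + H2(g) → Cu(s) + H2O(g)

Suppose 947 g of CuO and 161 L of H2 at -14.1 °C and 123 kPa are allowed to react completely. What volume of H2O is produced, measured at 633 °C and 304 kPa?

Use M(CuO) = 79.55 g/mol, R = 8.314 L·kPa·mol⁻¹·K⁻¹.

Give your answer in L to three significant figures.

n(CuO) = 947 / 79.55 = 11.90 mol
n(H2) = PV/RT = (123 × 161) / (8.314 × 259.05) = 9.195 mol
For 11.90 mol CuO, stoichiometry requires (1/1) × 11.90 = 11.90 mol H2; 9.195 mol is available, so H2 is limiting.
n(H2O) = (1/1) × 9.195 = 9.195 mol
V(H2O) = nRT/P = 9.195 × 8.314 × 906.15 / 304 = 227.9 L

228 L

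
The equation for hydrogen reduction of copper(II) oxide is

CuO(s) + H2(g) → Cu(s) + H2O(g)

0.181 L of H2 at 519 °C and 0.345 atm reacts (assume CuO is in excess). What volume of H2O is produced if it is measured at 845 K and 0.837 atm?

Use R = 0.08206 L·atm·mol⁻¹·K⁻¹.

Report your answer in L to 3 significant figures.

0.0796 L

n(H2) = PV/RT = (0.345 × 0.181) / (0.08206 × 792.15) = 0.0009606 mol
n(H2O) = (1/1) × 0.0009606 = 0.0009606 mol
V = nRT/P = 0.0009606 × 0.08206 × 845 / 0.837 = 0.07958 L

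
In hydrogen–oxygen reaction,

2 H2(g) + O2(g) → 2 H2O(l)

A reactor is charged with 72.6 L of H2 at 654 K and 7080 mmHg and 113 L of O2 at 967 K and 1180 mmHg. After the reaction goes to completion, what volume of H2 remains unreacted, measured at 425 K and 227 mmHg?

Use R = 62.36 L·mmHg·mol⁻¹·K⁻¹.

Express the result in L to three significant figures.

n(H2) = PV/RT = (7080 × 72.6) / (62.36 × 654) = 12.60 mol
n(O2) = PV/RT = (1180 × 113) / (62.36 × 967) = 2.211 mol
For 12.60 mol H2, stoichiometry requires (1/2) × 12.60 = 6.300 mol O2; 2.211 mol is available, so O2 is limiting.
n(H2) consumed = (2/1) × 2.211 = 4.422 mol; remaining = 12.60 − 4.422 = 8.178 mol
V(H2) = nRT/P = 8.178 × 62.36 × 425 / 227 = 954.8 L

955 L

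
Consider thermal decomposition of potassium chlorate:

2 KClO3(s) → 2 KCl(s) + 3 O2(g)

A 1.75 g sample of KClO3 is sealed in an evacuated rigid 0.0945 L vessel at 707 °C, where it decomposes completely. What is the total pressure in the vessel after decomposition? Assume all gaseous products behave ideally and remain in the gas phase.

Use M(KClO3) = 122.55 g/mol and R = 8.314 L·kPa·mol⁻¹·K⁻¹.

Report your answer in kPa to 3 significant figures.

1850 kPa

n(KClO3) = 1.75 / 122.55 = 0.01428 mol
n(gas produced) = (3/2) × 0.01428 = 0.02142 mol
P = nRT/V = 0.02142 × 8.314 × 980.15 / 0.0945 = 1847 kPa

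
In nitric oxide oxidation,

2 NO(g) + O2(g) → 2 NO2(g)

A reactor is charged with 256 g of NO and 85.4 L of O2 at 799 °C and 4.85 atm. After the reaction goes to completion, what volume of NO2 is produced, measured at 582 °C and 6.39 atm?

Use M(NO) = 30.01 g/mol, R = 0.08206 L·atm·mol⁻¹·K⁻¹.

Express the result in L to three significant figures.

n(NO) = 256 / 30.01 = 8.530 mol
n(O2) = PV/RT = (4.85 × 85.4) / (0.08206 × 1072.15) = 4.708 mol
For 8.530 mol NO, stoichiometry requires (1/2) × 8.530 = 4.265 mol O2; 4.708 mol is available, so NO is limiting.
n(NO2) = (2/2) × 8.530 = 8.530 mol
V(NO2) = nRT/P = 8.530 × 0.08206 × 855.15 / 6.39 = 93.67 L

93.7 L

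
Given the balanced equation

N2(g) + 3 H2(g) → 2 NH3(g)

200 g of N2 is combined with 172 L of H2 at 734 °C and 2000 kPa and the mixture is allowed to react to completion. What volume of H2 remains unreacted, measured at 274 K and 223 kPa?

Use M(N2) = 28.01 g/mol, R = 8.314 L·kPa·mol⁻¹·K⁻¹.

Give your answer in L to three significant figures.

201 L

n(N2) = 200 / 28.01 = 7.140 mol
n(H2) = PV/RT = (2000 × 172) / (8.314 × 1007.15) = 41.08 mol
For 7.140 mol N2, stoichiometry requires (3/1) × 7.140 = 21.42 mol H2; 41.08 mol is available, so N2 is limiting.
n(H2) consumed = (3/1) × 7.140 = 21.42 mol; remaining = 41.08 − 21.42 = 19.66 mol
V(H2) = nRT/P = 19.66 × 8.314 × 274 / 223 = 200.8 L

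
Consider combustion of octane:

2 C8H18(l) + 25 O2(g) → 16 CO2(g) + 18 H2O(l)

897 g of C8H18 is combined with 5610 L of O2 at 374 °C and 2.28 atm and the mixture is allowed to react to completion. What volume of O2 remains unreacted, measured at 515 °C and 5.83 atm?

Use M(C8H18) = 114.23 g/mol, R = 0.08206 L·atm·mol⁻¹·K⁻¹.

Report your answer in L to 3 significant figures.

n(C8H18) = 897 / 114.23 = 7.853 mol
n(O2) = PV/RT = (2.28 × 5610) / (0.08206 × 647.15) = 240.9 mol
For 7.853 mol C8H18, stoichiometry requires (25/2) × 7.853 = 98.16 mol O2; 240.9 mol is available, so C8H18 is limiting.
n(O2) consumed = (25/2) × 7.853 = 98.16 mol; remaining = 240.9 − 98.16 = 142.7 mol
V(O2) = nRT/P = 142.7 × 0.08206 × 788.15 / 5.83 = 1583 L

1580 L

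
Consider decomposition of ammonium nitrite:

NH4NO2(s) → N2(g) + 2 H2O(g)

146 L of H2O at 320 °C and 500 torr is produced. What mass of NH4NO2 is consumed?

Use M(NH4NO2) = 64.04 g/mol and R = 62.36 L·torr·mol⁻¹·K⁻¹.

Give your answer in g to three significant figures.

n(H2O) = PV/RT = (500 × 146) / (62.36 × 593.15) = 1.974 mol
n(NH4NO2) = (1/2) × 1.974 = 0.9870 mol
m(NH4NO2) = 0.9870 × 64.04 = 63.21 g

63.2 g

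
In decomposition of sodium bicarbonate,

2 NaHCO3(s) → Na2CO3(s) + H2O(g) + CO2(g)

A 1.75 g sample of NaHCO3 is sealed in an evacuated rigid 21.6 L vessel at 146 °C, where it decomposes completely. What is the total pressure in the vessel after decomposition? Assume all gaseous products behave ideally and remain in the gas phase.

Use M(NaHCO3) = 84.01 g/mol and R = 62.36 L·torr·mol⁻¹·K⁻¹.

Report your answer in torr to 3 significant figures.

n(NaHCO3) = 1.75 / 84.01 = 0.02083 mol
n(gas produced) = (2/2) × 0.02083 = 0.02083 mol
P = nRT/V = 0.02083 × 62.36 × 419.15 / 21.6 = 25.21 torr

25.2 torr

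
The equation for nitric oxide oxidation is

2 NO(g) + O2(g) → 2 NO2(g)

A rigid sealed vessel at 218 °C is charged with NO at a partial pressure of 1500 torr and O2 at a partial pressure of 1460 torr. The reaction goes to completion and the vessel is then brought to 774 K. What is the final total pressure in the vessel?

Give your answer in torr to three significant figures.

Because the vessel is rigid and T is held at 218 °C, work the stoichiometry in partial pressures (P_i = n_iRT/V).
P(O2) required for 1500 torr of NO = (1/2) × 1500 = 750.0 torr; available 1460 torr, so NO is limiting.
P(O2) remaining = 1460 − (1/2) × 1500 = 710.0 torr
P(gaseous products) = (2)/2 × 1500 = 1500 torr
P_total at 218 °C = 710.0 + 1500 = 2210 torr
Scaling to 774 K: P = 2210 × 774/491.15 = 3483 torr

3480 torr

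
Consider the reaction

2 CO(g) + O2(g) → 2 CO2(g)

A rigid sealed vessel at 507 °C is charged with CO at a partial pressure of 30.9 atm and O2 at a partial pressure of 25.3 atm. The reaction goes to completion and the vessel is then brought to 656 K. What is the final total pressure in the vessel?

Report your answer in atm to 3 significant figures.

34.3 atm

Because the vessel is rigid and T is held at 507 °C, work the stoichiometry in partial pressures (P_i = n_iRT/V).
P(O2) required for 30.9 atm of CO = (1/2) × 30.9 = 15.45 atm; available 25.3 atm, so CO is limiting.
P(O2) remaining = 25.3 − (1/2) × 30.9 = 9.850 atm
P(gaseous products) = (2)/2 × 30.9 = 30.90 atm
P_total at 507 °C = 9.850 + 30.90 = 40.75 atm
Scaling to 656 K: P = 40.75 × 656/780.15 = 34.27 atm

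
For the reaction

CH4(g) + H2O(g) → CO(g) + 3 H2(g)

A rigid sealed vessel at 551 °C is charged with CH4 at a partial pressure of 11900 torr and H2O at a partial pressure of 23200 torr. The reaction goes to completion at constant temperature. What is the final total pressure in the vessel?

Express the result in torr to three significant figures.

At constant V, partial pressures at 551 °C are proportional to moles, so apply stoichiometry directly to pressures.
P(H2O) required for 11900 torr of CH4 = (1/1) × 11900 = 11900 torr; available 23200 torr, so CH4 is limiting.
P(H2O) remaining = 23200 − (1/1) × 11900 = 11300 torr
P(gaseous products) = (1+3)/1 × 11900 = 47600 torr
P_total at 551 °C = 11300 + 47600 = 58900 torr

58900 torr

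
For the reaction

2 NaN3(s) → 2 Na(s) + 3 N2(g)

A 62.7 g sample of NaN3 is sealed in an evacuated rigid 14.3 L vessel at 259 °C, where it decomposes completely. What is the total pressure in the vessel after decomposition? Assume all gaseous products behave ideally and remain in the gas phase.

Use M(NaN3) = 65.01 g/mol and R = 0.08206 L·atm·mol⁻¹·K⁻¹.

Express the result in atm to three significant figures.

4.42 atm

n(NaN3) = 62.7 / 65.01 = 0.9645 mol
n(gas produced) = (3/2) × 0.9645 = 1.447 mol
P = nRT/V = 1.447 × 0.08206 × 532.15 / 14.3 = 4.419 atm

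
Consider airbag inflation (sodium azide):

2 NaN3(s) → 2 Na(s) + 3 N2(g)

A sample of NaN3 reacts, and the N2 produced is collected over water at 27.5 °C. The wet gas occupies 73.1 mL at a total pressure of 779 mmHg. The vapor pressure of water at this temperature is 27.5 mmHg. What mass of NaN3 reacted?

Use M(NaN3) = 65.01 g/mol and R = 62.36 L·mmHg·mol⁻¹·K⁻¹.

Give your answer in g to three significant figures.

0.127 g

P(N2) = 779 − 27.5 = 751.5 mmHg
n(N2) = PV/RT = (751.5 × 0.07310) / (62.36 × 300.65) = 0.002930 mol
n(NaN3) = (2/3) × 0.002930 = 0.001953 mol
m(NaN3) = 0.001953 × 65.01 = 0.1270 g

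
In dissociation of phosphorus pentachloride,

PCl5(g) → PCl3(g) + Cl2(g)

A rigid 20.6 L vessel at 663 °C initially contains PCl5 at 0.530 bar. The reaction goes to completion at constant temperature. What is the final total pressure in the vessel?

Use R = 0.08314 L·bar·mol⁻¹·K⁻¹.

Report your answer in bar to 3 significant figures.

Rigid vessel, constant T ⇒ P scales with total gas moles (1 → 2).
P_final = (2/1) × 0.530 = 1.060 bar

1.06 bar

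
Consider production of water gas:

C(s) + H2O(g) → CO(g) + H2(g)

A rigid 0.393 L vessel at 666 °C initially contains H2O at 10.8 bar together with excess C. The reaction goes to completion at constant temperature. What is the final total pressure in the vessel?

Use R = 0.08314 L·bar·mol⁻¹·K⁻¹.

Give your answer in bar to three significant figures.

21.6 bar

Since T and V are fixed, P_final/P_initial = n_final/n_initial = 2/1.
P_final = (2/1) × 10.8 = 21.60 bar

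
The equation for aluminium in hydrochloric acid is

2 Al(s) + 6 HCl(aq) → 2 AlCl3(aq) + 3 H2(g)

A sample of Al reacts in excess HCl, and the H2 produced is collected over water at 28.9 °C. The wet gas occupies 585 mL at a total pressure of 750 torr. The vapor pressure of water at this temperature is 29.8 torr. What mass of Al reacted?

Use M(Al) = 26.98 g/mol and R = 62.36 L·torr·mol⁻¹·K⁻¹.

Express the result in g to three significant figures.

0.402 g

P(H2) = 750 − 29.8 = 720.2 torr
n(H2) = PV/RT = (720.2 × 0.5850) / (62.36 × 302.05) = 0.02237 mol
n(Al) = (2/3) × 0.02237 = 0.01491 mol
m(Al) = 0.01491 × 26.98 = 0.4023 g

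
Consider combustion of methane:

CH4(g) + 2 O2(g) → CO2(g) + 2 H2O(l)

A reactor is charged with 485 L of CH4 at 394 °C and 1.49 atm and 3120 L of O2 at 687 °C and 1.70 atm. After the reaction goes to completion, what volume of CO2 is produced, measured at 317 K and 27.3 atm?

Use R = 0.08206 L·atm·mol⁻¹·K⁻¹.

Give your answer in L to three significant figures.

12.6 L

n(CH4) = PV/RT = (1.49 × 485) / (0.08206 × 667.15) = 13.20 mol
n(O2) = PV/RT = (1.70 × 3120) / (0.08206 × 960.15) = 67.32 mol
For 13.20 mol CH4, stoichiometry requires (2/1) × 13.20 = 26.40 mol O2; 67.32 mol is available, so CH4 is limiting.
n(CO2) = (1/1) × 13.20 = 13.20 mol
V(CO2) = nRT/P = 13.20 × 0.08206 × 317 / 27.3 = 12.58 L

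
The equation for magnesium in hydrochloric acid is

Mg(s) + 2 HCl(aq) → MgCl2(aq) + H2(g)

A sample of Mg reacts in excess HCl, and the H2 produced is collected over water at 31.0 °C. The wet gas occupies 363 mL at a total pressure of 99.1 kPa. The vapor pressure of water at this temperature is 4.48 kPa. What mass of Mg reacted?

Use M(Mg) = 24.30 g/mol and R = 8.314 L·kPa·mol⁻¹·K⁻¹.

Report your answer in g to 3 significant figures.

0.330 g

P(H2) = 99.1 − 4.48 = 94.62 kPa
n(H2) = PV/RT = (94.62 × 0.3630) / (8.314 × 304.15) = 0.01358 mol
n(Mg) = (1/1) × 0.01358 = 0.01358 mol
m(Mg) = 0.01358 × 24.30 = 0.3300 g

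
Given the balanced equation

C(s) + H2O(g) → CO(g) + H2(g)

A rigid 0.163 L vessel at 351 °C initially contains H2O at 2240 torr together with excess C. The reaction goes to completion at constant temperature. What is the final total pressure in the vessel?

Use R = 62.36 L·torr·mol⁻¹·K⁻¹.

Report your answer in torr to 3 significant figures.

Rigid vessel, constant T ⇒ P scales with total gas moles (1 → 2).
P_final = (2/1) × 2240 = 4480 torr

4480 torr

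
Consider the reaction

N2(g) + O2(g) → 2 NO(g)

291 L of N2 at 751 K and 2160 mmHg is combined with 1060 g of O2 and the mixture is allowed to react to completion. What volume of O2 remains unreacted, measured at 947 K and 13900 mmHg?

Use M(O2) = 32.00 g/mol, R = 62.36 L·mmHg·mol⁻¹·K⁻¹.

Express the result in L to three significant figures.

83.7 L

n(N2) = PV/RT = (2160 × 291) / (62.36 × 751) = 13.42 mol
n(O2) = 1060 / 32.00 = 33.12 mol
For 13.42 mol N2, stoichiometry requires (1/1) × 13.42 = 13.42 mol O2; 33.12 mol is available, so N2 is limiting.
n(O2) consumed = (1/1) × 13.42 = 13.42 mol; remaining = 33.12 − 13.42 = 19.70 mol
V(O2) = nRT/P = 19.70 × 62.36 × 947 / 13900 = 83.70 L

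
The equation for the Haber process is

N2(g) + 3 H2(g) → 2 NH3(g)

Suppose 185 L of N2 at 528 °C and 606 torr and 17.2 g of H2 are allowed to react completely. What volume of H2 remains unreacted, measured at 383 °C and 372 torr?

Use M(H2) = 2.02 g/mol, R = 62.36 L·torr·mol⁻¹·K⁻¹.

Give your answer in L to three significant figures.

n(N2) = PV/RT = (606 × 185) / (62.36 × 801.15) = 2.244 mol
n(H2) = 17.2 / 2.02 = 8.515 mol
For 2.244 mol N2, stoichiometry requires (3/1) × 2.244 = 6.732 mol H2; 8.515 mol is available, so N2 is limiting.
n(H2) consumed = (3/1) × 2.244 = 6.732 mol; remaining = 8.515 − 6.732 = 1.783 mol
V(H2) = nRT/P = 1.783 × 62.36 × 656.15 / 372 = 196.1 L

196 L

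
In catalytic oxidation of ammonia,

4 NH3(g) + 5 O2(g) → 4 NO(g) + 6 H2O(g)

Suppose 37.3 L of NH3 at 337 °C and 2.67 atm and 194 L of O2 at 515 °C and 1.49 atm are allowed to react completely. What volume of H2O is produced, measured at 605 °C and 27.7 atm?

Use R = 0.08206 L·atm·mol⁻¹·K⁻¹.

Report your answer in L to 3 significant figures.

7.76 L

n(NH3) = PV/RT = (2.67 × 37.3) / (0.08206 × 610.15) = 1.989 mol
n(O2) = PV/RT = (1.49 × 194) / (0.08206 × 788.15) = 4.469 mol
For 1.989 mol NH3, stoichiometry requires (5/4) × 1.989 = 2.486 mol O2; 4.469 mol is available, so NH3 is limiting.
n(H2O) = (6/4) × 1.989 = 2.984 mol
V(H2O) = nRT/P = 2.984 × 0.08206 × 878.15 / 27.7 = 7.763 L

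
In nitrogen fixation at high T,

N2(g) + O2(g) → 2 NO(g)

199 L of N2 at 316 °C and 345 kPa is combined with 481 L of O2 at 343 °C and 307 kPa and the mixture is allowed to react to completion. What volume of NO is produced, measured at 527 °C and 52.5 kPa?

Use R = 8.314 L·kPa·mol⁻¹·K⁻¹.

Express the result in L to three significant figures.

n(N2) = PV/RT = (345 × 199) / (8.314 × 589.15) = 14.02 mol
n(O2) = PV/RT = (307 × 481) / (8.314 × 616.15) = 28.83 mol
For 14.02 mol N2, stoichiometry requires (1/1) × 14.02 = 14.02 mol O2; 28.83 mol is available, so N2 is limiting.
n(NO) = (2/1) × 14.02 = 28.04 mol
V(NO) = nRT/P = 28.04 × 8.314 × 800.15 / 52.5 = 3553 L

3550 L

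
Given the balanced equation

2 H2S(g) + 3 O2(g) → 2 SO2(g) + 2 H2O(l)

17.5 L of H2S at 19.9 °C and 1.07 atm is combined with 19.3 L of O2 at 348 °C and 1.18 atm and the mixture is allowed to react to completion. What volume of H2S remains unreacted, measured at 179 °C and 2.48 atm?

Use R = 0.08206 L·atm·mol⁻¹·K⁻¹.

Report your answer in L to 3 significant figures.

n(H2S) = PV/RT = (1.07 × 17.5) / (0.08206 × 293.05) = 0.7787 mol
n(O2) = PV/RT = (1.18 × 19.3) / (0.08206 × 621.15) = 0.4468 mol
For 0.7787 mol H2S, stoichiometry requires (3/2) × 0.7787 = 1.168 mol O2; 0.4468 mol is available, so O2 is limiting.
n(H2S) consumed = (2/3) × 0.4468 = 0.2979 mol; remaining = 0.7787 − 0.2979 = 0.4808 mol
V(H2S) = nRT/P = 0.4808 × 0.08206 × 452.15 / 2.48 = 7.193 L

7.19 L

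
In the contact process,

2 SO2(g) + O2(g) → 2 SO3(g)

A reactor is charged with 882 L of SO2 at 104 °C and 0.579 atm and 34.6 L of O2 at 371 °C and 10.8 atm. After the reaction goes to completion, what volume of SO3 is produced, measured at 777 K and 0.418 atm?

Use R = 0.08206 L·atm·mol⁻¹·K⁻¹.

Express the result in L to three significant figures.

2160 L

n(SO2) = PV/RT = (0.579 × 882) / (0.08206 × 377.15) = 16.50 mol
n(O2) = PV/RT = (10.8 × 34.6) / (0.08206 × 644.15) = 7.069 mol
For 16.50 mol SO2, stoichiometry requires (1/2) × 16.50 = 8.250 mol O2; 7.069 mol is available, so O2 is limiting.
n(SO3) = (2/1) × 7.069 = 14.14 mol
V(SO3) = nRT/P = 14.14 × 0.08206 × 777 / 0.418 = 2157 L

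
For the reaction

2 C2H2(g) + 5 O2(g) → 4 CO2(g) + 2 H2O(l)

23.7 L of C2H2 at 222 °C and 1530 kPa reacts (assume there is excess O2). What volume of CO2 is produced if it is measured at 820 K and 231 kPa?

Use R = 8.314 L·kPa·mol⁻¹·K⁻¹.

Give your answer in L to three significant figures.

n(C2H2) = PV/RT = (1530 × 23.7) / (8.314 × 495.15) = 8.808 mol
n(CO2) = (4/2) × 8.808 = 17.62 mol
V = nRT/P = 17.62 × 8.314 × 820 / 231 = 520.0 L

520 L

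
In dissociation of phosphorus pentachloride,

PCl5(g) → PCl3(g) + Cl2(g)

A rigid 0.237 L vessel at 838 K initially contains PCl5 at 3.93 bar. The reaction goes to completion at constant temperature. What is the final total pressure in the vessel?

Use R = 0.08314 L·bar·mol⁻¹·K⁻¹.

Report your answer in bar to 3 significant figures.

Rigid vessel, constant T ⇒ P scales with total gas moles (1 → 2).
P_final = (2/1) × 3.93 = 7.860 bar

7.86 bar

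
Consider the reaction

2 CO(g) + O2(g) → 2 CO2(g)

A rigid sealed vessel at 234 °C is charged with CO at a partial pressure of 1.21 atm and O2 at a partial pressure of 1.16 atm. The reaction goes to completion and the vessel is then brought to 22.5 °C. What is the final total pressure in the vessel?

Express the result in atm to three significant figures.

1.03 atm

Because the vessel is rigid and T is held at 234 °C, work the stoichiometry in partial pressures (P_i = n_iRT/V).
P(O2) required for 1.21 atm of CO = (1/2) × 1.21 = 0.6050 atm; available 1.16 atm, so CO is limiting.
P(O2) remaining = 1.16 − (1/2) × 1.21 = 0.5550 atm
P(gaseous products) = (2)/2 × 1.21 = 1.210 atm
P_total at 234 °C = 0.5550 + 1.210 = 1.765 atm
Scaling to 22.5 °C: P = 1.765 × 295.65/507.15 = 1.029 atm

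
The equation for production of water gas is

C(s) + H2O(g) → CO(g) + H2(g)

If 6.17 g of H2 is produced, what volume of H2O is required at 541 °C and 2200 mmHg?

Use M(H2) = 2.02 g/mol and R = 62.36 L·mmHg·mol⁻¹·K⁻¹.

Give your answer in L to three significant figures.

n(H2) = 6.170 / 2.02 = 3.054 mol
n(H2O) = (1/1) × 3.054 = 3.054 mol
V = nRT/P = 3.054 × 62.36 × 814.15 / 2200 = 70.48 L

70.5 L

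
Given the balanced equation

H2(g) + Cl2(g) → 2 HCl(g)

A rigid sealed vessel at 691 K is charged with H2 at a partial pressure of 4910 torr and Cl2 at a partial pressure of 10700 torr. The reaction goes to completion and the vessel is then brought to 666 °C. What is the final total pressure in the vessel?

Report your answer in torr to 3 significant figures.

21200 torr

With V and T fixed, P_i ∝ n_i, so the mole ratios apply directly to partial pressures at 691 K.
P(Cl2) required for 4910 torr of H2 = (1/1) × 4910 = 4910 torr; available 10700 torr, so H2 is limiting.
P(Cl2) remaining = 10700 − (1/1) × 4910 = 5790 torr
P(gaseous products) = (2)/1 × 4910 = 9820 torr
P_total at 691 K = 5790 + 9820 = 15610 torr
Scaling to 666 °C: P = 15610 × 939.15/691 = 21220 torr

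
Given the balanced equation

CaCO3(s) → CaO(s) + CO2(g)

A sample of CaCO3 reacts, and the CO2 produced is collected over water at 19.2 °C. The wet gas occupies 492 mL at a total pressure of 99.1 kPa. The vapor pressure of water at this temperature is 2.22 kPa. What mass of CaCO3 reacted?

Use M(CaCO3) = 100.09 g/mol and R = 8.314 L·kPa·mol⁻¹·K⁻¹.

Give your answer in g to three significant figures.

1.96 g

P(CO2) = 99.1 − 2.22 = 96.88 kPa
n(CO2) = PV/RT = (96.88 × 0.4920) / (8.314 × 292.35) = 0.01961 mol
n(CaCO3) = (1/1) × 0.01961 = 0.01961 mol
m(CaCO3) = 0.01961 × 100.09 = 1.963 g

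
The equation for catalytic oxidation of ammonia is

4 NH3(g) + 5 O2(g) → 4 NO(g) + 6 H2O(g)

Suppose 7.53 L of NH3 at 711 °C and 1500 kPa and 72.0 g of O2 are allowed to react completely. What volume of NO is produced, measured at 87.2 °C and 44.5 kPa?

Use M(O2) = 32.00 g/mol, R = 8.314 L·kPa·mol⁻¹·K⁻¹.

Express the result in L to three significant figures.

92.9 L

n(NH3) = PV/RT = (1500 × 7.53) / (8.314 × 984.15) = 1.380 mol
n(O2) = 72.0 / 32.00 = 2.250 mol
For 1.380 mol NH3, stoichiometry requires (5/4) × 1.380 = 1.725 mol O2; 2.250 mol is available, so NH3 is limiting.
n(NO) = (4/4) × 1.380 = 1.380 mol
V(NO) = nRT/P = 1.380 × 8.314 × 360.35 / 44.5 = 92.91 L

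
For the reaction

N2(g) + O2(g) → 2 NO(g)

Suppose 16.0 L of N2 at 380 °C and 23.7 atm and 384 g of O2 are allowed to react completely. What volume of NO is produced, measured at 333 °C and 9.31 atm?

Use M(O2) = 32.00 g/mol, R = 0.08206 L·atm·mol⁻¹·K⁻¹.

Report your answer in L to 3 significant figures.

n(N2) = PV/RT = (23.7 × 16.0) / (0.08206 × 653.15) = 7.075 mol
n(O2) = 384 / 32.00 = 12.00 mol
For 7.075 mol N2, stoichiometry requires (1/1) × 7.075 = 7.075 mol O2; 12.00 mol is available, so N2 is limiting.
n(NO) = (2/1) × 7.075 = 14.15 mol
V(NO) = nRT/P = 14.15 × 0.08206 × 606.15 / 9.31 = 75.60 L

75.6 L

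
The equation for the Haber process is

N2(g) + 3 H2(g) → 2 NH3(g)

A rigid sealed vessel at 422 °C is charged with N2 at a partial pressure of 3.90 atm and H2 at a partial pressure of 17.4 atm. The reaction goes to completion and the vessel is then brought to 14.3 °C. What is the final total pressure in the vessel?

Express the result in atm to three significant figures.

5.58 atm

With V and T fixed, P_i ∝ n_i, so the mole ratios apply directly to partial pressures at 422 °C.
P(H2) required for 3.90 atm of N2 = (3/1) × 3.90 = 11.70 atm; available 17.4 atm, so N2 is limiting.
P(H2) remaining = 17.4 − (3/1) × 3.90 = 5.700 atm
P(gaseous products) = (2)/1 × 3.90 = 7.800 atm
P_total at 422 °C = 5.700 + 7.800 = 13.50 atm
Scaling to 14.3 °C: P = 13.50 × 287.45/695.15 = 5.582 atm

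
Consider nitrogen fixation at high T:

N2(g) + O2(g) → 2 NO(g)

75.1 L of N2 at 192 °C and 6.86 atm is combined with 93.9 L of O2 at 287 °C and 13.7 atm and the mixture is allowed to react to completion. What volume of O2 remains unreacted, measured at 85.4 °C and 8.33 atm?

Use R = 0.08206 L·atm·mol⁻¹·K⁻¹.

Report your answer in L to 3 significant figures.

n(N2) = PV/RT = (6.86 × 75.1) / (0.08206 × 465.15) = 13.50 mol
n(O2) = PV/RT = (13.7 × 93.9) / (0.08206 × 560.15) = 27.99 mol
For 13.50 mol N2, stoichiometry requires (1/1) × 13.50 = 13.50 mol O2; 27.99 mol is available, so N2 is limiting.
n(O2) consumed = (1/1) × 13.50 = 13.50 mol; remaining = 27.99 − 13.50 = 14.49 mol
V(O2) = nRT/P = 14.49 × 0.08206 × 358.55 / 8.33 = 51.18 L

51.2 L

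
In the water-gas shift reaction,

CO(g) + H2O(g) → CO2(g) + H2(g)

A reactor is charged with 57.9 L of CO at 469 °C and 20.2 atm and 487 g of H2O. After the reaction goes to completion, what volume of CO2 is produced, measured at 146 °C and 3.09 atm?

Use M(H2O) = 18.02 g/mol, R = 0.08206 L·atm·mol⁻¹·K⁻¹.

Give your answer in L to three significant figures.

214 L

n(CO) = PV/RT = (20.2 × 57.9) / (0.08206 × 742.15) = 19.20 mol
n(H2O) = 487 / 18.02 = 27.03 mol
For 19.20 mol CO, stoichiometry requires (1/1) × 19.20 = 19.20 mol H2O; 27.03 mol is available, so CO is limiting.
n(CO2) = (1/1) × 19.20 = 19.20 mol
V(CO2) = nRT/P = 19.20 × 0.08206 × 419.15 / 3.09 = 213.7 L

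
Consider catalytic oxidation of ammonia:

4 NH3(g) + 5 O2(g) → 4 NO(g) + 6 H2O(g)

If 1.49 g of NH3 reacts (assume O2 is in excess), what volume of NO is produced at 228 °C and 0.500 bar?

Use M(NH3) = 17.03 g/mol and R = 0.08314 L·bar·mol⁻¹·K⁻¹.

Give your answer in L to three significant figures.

7.29 L

n(NH3) = 1.490 / 17.03 = 0.08749 mol
n(NO) = (4/4) × 0.08749 = 0.08749 mol
V = nRT/P = 0.08749 × 0.08314 × 501.15 / 0.500 = 7.291 L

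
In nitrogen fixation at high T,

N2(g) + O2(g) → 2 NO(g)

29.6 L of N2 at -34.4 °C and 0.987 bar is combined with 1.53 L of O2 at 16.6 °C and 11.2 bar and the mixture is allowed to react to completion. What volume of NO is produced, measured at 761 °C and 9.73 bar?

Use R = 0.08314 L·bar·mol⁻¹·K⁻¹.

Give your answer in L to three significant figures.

n(N2) = PV/RT = (0.987 × 29.6) / (0.08314 × 238.75) = 1.472 mol
n(O2) = PV/RT = (11.2 × 1.53) / (0.08314 × 289.75) = 0.7113 mol
For 1.472 mol N2, stoichiometry requires (1/1) × 1.472 = 1.472 mol O2; 0.7113 mol is available, so O2 is limiting.
n(NO) = (2/1) × 0.7113 = 1.423 mol
V(NO) = nRT/P = 1.423 × 0.08314 × 1034.15 / 9.73 = 12.57 L

12.6 L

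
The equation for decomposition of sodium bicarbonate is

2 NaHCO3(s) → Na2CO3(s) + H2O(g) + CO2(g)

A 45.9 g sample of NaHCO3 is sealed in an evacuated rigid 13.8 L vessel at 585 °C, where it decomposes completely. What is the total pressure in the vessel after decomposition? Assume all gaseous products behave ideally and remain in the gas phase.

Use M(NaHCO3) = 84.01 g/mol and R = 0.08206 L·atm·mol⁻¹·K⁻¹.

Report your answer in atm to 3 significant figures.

2.79 atm

n(NaHCO3) = 45.9 / 84.01 = 0.5464 mol
n(gas produced) = (2/2) × 0.5464 = 0.5464 mol
P = nRT/V = 0.5464 × 0.08206 × 858.15 / 13.8 = 2.788 atm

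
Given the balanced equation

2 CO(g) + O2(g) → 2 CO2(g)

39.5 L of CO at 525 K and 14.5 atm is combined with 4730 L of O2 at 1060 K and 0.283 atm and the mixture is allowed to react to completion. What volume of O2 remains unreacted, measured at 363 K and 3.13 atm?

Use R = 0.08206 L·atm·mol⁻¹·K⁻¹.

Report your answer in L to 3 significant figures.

83.2 L

n(CO) = PV/RT = (14.5 × 39.5) / (0.08206 × 525) = 13.29 mol
n(O2) = PV/RT = (0.283 × 4730) / (0.08206 × 1060) = 15.39 mol
For 13.29 mol CO, stoichiometry requires (1/2) × 13.29 = 6.645 mol O2; 15.39 mol is available, so CO is limiting.
n(O2) consumed = (1/2) × 13.29 = 6.645 mol; remaining = 15.39 − 6.645 = 8.745 mol
V(O2) = nRT/P = 8.745 × 0.08206 × 363 / 3.13 = 83.22 L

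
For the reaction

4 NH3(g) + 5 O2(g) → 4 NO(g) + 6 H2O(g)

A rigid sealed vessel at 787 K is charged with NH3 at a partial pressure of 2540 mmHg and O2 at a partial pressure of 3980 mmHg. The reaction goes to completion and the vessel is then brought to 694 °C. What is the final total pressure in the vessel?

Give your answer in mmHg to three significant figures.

At constant V, partial pressures at 787 K are proportional to moles, so apply stoichiometry directly to pressures.
P(O2) required for 2540 mmHg of NH3 = (5/4) × 2540 = 3175 mmHg; available 3980 mmHg, so NH3 is limiting.
P(O2) remaining = 3980 − (5/4) × 2540 = 805.0 mmHg
P(gaseous products) = (4+6)/4 × 2540 = 6350 mmHg
P_total at 787 K = 805.0 + 6350 = 7155 mmHg
Scaling to 694 °C: P = 7155 × 967.15/787 = 8793 mmHg

8790 mmHg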